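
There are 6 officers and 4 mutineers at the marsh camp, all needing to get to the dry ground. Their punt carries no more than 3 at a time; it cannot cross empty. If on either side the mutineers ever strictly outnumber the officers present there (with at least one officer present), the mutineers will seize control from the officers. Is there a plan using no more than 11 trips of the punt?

Yes — this plan uses 9 crossings (≤ 11):
1. 2 mutineers → the dry ground.  (the marsh camp: 6O 2M; the dry ground: 0O 2M)
2. 1 mutineer ← the marsh camp.  (the marsh camp: 6O 3M; the dry ground: 0O 1M)
3. 3 mutineers → the dry ground.  (the marsh camp: 6O 0M; the dry ground: 0O 4M)
4. 1 mutineer ← the marsh camp.  (the marsh camp: 6O 1M; the dry ground: 0O 3M)
5. 3 officers → the dry ground.  (the marsh camp: 3O 1M; the dry ground: 3O 3M)
6. 1 mutineer ← the marsh camp.  (the marsh camp: 3O 2M; the dry ground: 3O 2M)
7. 1 officer and 2 mutineers → the dry ground.  (the marsh camp: 2O 0M; the dry ground: 4O 4M)
8. 1 mutineer ← the marsh camp.  (the marsh camp: 2O 1M; the dry ground: 4O 3M)
9. 2 officers and 1 mutineer → the dry ground.  (the marsh camp: 0O 0M; the dry ground: 6O 4M)

Yes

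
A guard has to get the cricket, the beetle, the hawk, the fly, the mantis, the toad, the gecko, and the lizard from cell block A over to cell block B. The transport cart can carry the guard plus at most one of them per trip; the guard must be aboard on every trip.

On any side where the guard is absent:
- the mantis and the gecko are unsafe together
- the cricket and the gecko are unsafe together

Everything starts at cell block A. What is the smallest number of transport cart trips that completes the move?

17

Counting alone: the guard can take at most 1 across per trip to cell block B, so moving all 8 needs at least 8 loaded trips out, with a return between consecutive ones — at least 15 crossings.
The safety rule pushes this higher. Following every safe sequence of crossings, the most of the 8 that can be at cell block B as the transport cart arrives there on crossing 15 is 7 — never all 8.
So no plan with fewer than 17 crossings exists, and this one achieves 17:
1. Guard goes to cell block B with the gecko.
2. Guard goes back to cell block A alone.
3. Guard goes to cell block B with the cricket.
4. Guard goes back to cell block A with the gecko.
5. Guard goes to cell block B with the mantis.
6. Guard goes back to cell block A alone.
7. Guard goes to cell block B with the beetle.
8. Guard goes back to cell block A alone.
9. Guard goes to cell block B with the hawk.
10. Guard goes back to cell block A alone.
11. Guard goes to cell block B with the fly.
12. Guard goes back to cell block A alone.
13. Guard goes to cell block B with the toad.
14. Guard goes back to cell block A alone.
15. Guard goes to cell block B with the lizard.
16. Guard goes back to cell block A alone.
17. Guard goes to cell block B with the gecko.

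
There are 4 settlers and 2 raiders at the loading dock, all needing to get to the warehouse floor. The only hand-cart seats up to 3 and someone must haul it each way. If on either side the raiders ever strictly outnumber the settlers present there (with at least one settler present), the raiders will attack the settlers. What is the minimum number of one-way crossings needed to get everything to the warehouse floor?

5

Counting alone: each trip to the warehouse floor takes at most 3 across and each return brings at least 1 back, so after t trips out (and t−1 returns) at most 3t − (t−1) of the 6 are across; that first reaches 6 at t = 3, so at least 5 crossings are needed.
The plan below uses exactly 5 crossings, so it is optimal:
1. 2 raiders → the warehouse floor.  (the loading dock: 4S 0R; the warehouse floor: 0S 2R)
2. 1 raider ← the loading dock.  (the loading dock: 4S 1R; the warehouse floor: 0S 1R)
3. 2 settlers and 1 raider → the warehouse floor.  (the loading dock: 2S 0R; the warehouse floor: 2S 2R)
4. 1 raider ← the loading dock.  (the loading dock: 2S 1R; the warehouse floor: 2S 1R)
5. 2 settlers and 1 raider → the warehouse floor.  (the loading dock: 0S 0R; the warehouse floor: 4S 2R)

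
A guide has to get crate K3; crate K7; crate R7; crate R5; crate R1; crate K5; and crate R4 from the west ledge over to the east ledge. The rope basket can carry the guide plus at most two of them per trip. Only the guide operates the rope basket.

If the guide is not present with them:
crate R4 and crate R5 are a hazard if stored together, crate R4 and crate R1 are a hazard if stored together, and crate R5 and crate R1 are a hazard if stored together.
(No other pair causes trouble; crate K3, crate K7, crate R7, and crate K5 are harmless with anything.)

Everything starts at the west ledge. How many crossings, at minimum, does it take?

11

Counting alone: the guide can take at most 2 across per trip to the east ledge, so moving all 7 needs at least 4 loaded trips out, with a return between consecutive ones — at least 7 crossings.
The safety rule pushes this higher. Following every safe sequence of crossings, the most of the 7 that can be at the east ledge as the rope basket arrives there on crossings 7, 9 is 5, 6 respectively — never all 7.
So no plan with fewer than 11 crossings exists, and this one achieves 11:
1. Guide goes to the east ledge with crate R1 and crate R5.
2. Guide goes back to the west ledge with crate R5.
3. Guide goes to the east ledge with crate K3 and crate R5.
4. Guide goes back to the west ledge with crate R5.
5. Guide goes to the east ledge with crate K7 and crate R5.
6. Guide goes back to the west ledge with crate R5.
7. Guide goes to the east ledge with crate R5 and crate R7.
8. Guide goes back to the west ledge with crate R5.
9. Guide goes to the east ledge with crate K5 and crate R5.
10. Guide goes back to the west ledge with crate R5.
11. Guide goes to the east ledge with crate R4 and crate R5.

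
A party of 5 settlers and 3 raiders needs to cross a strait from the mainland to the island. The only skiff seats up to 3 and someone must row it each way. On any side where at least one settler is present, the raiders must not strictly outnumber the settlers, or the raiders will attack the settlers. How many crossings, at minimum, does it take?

7

Counting alone: each trip to the island takes at most 3 across and each return brings at least 1 back, so after t trips out (and t−1 returns) at most 3t − (t−1) of the 8 are across; that first reaches 8 at t = 4, so at least 7 crossings are needed.
The plan below uses exactly 7 crossings, so it is optimal:
1. 2 raiders → the island.  (the mainland: 5S 1R; the island: 0S 2R)
2. 1 raider ← the mainland.  (the mainland: 5S 2R; the island: 0S 1R)
3. 2 settlers and 1 raider → the island.  (the mainland: 3S 1R; the island: 2S 2R)
4. 1 raider ← the mainland.  (the mainland: 3S 2R; the island: 2S 1R)
5. 1 settler and 2 raiders → the island.  (the mainland: 2S 0R; the island: 3S 3R)
6. 1 raider ← the mainland.  (the mainland: 2S 1R; the island: 3S 2R)
7. 2 settlers and 1 raider → the island.  (the mainland: 0S 0R; the island: 5S 3R)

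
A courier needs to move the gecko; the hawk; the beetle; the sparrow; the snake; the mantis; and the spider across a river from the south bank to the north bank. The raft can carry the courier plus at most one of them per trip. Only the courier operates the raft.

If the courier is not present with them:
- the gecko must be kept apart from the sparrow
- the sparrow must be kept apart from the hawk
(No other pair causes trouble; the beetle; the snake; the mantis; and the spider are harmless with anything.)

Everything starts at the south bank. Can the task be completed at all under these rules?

1. Courier goes to the north bank with the sparrow.
2. Courier goes back to the south bank alone.
3. Courier goes to the north bank with the gecko.
4. Courier goes back to the south bank with the sparrow.
5. Courier goes to the north bank with the hawk.
6. Courier goes back to the south bank alone.
7. Courier goes to the north bank with the beetle.
8. Courier goes back to the south bank alone.
9. Courier goes to the north bank with the snake.
10. Courier goes back to the south bank alone.
11. Courier goes to the north bank with the mantis.
12. Courier goes back to the south bank alone.
13. Courier goes to the north bank with the spider.
14. Courier goes back to the south bank alone.
15. Courier goes to the north bank with the sparrow.

Yes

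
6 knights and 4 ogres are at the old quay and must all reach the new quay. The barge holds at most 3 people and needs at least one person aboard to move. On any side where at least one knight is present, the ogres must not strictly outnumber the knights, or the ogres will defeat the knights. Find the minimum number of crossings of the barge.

Counting alone: each trip to the new quay takes at most 3 across and each return brings at least 1 back, so after t trips out (and t−1 returns) at most 3t − (t−1) of the 10 are across; that first reaches 10 at t = 5, so at least 9 crossings are needed.
The plan below uses exactly 9 crossings, so it is optimal:
1. 2 ogres → the new quay.  (the old quay: 6K 2O; the new quay: 0K 2O)
2. 1 ogre ← the old quay.  (the old quay: 6K 3O; the new quay: 0K 1O)
3. 3 ogres → the new quay.  (the old quay: 6K 0O; the new quay: 0K 4O)
4. 1 ogre ← the old quay.  (the old quay: 6K 1O; the new quay: 0K 3O)
5. 3 knights → the new quay.  (the old quay: 3K 1O; the new quay: 3K 3O)
6. 1 ogre ← the old quay.  (the old quay: 3K 2O; the new quay: 3K 2O)
7. 1 knight and 2 ogres → the new quay.  (the old quay: 2K 0O; the new quay: 4K 4O)
8. 1 ogre ← the old quay.  (the old quay: 2K 1O; the new quay: 4K 3O)
9. 2 knights and 1 ogre → the new quay.  (the old quay: 0K 0O; the new quay: 6K 4O)

9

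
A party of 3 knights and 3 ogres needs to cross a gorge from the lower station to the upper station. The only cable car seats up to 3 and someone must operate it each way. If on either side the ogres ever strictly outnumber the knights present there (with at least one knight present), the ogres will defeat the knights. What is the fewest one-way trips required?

5

Counting alone: each trip to the upper station takes at most 3 across and each return brings at least 1 back, so after t trips out (and t−1 returns) at most 3t − (t−1) of the 6 are across; that first reaches 6 at t = 3, so at least 5 crossings are needed.
The plan below uses exactly 5 crossings, so it is optimal:
1. 2 ogres → the upper station.  (the lower station: 3K 1O; the upper station: 0K 2O)
2. 1 ogre ← the lower station.  (the lower station: 3K 2O; the upper station: 0K 1O)
3. 3 knights → the upper station.  (the lower station: 0K 2O; the upper station: 3K 1O)
4. 1 ogre ← the lower station.  (the lower station: 0K 3O; the upper station: 3K 0O)
5. 3 ogres → the upper station.  (the lower station: 0K 0O; the upper station: 3K 3O)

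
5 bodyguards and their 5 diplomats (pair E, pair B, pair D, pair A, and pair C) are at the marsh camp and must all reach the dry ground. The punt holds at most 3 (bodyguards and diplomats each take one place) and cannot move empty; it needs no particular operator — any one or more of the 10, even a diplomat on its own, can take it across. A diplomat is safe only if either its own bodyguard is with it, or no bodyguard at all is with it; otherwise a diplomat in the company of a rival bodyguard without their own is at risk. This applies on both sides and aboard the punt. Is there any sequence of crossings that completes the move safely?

Yes

1. bodyguard E and diplomat E cross → the dry ground.
2. bodyguard E crosses ← the marsh camp.
3. diplomat A, diplomat B, and diplomat D cross → the dry ground.
4. diplomat E crosses ← the marsh camp.
5. bodyguard A, bodyguard B, and bodyguard D cross → the dry ground.
6. bodyguard B and diplomat B cross ← the marsh camp.
7. bodyguard B, bodyguard C, and bodyguard E cross → the dry ground.
8. diplomat D crosses ← the marsh camp.
9. diplomat B and diplomat E cross → the dry ground.
10. diplomat E crosses ← the marsh camp.
11. diplomat C, diplomat D, and diplomat E cross → the dry ground.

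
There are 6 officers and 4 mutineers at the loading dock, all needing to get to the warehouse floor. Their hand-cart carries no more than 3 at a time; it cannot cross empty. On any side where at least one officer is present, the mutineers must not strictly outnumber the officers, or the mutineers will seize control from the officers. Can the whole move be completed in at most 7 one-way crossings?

No

Counting alone: each trip to the warehouse floor takes at most 3 across and each return brings at least 1 back, so after t trips out (and t−1 returns) at most 3t − (t−1) of the 10 are across; that first reaches 10 at t = 5, so at least 9 crossings are needed.
Since 7 < 9, 7 crossings cannot be enough. (The shortest complete plan in fact takes 9:)
1. 2 mutineers → the warehouse floor.  (the loading dock: 6O 2M; the warehouse floor: 0O 2M)
2. 1 mutineer ← the loading dock.  (the loading dock: 6O 3M; the warehouse floor: 0O 1M)
3. 3 mutineers → the warehouse floor.  (the loading dock: 6O 0M; the warehouse floor: 0O 4M)
4. 1 mutineer ← the loading dock.  (the loading dock: 6O 1M; the warehouse floor: 0O 3M)
5. 3 officers → the warehouse floor.  (the loading dock: 3O 1M; the warehouse floor: 3O 3M)
6. 1 mutineer ← the loading dock.  (the loading dock: 3O 2M; the warehouse floor: 3O 2M)
7. 1 officer and 2 mutineers → the warehouse floor.  (the loading dock: 2O 0M; the warehouse floor: 4O 4M)
8. 1 mutineer ← the loading dock.  (the loading dock: 2O 1M; the warehouse floor: 4O 3M)
9. 2 officers and 1 mutineer → the warehouse floor.  (the loading dock: 0O 0M; the warehouse floor: 6O 4M)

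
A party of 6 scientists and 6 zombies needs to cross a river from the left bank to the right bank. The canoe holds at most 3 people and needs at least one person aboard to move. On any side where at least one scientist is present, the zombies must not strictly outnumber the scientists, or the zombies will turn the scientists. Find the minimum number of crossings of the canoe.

Following every safe sequence of crossings from the start, the most of the 12 that can be at the right bank as the canoe arrives there on crossings 1, 3, 5 is 3, 5, 6 respectively; the best ever achieved is 6 of 12.
From crossing 7 on, no configuration arises that was not already reachable earlier: only 17 distinct safe configurations (who is on which side, and where the canoe is) can ever be reached, none of them has everyone across, and every continuation just revisits them. They are: 0 scientists + 0 zombies across (canoe back at the start); 0 scientists + 1 zombie across (canoe there); 0 scientists + 1 zombie across (canoe back at the start); 0 scientists + 2 zombies across (canoe there); 0 scientists + 2 zombies across (canoe back at the start); 0 scientists + 3 zombies across (canoe there); 0 scientists + 3 zombies across (canoe back at the start); 0 scientists + 4 zombies across (canoe there); 0 scientists + 4 zombies across (canoe back at the start); 0 scientists + 5 zombies across (canoe there); 0 scientists + 5 zombies across (canoe back at the start); 0 scientists + 6 zombies across (canoe there); 1 scientist + 1 zombie across (canoe there); 1 scientist + 1 zombie across (canoe back at the start); 2 scientists + 2 zombies across (canoe there); 2 scientists + 2 zombies across (canoe back at the start); 3 scientists + 3 zombies across (canoe there). So no valid plan exists.

impossible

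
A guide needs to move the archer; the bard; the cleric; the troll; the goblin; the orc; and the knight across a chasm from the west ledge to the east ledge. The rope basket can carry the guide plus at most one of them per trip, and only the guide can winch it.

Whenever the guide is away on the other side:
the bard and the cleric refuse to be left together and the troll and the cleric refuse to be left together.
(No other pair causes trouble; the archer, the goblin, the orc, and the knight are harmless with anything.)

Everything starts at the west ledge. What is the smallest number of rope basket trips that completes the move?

Counting alone: the guide can take at most 1 across per trip to the east ledge, so moving all 7 needs at least 7 loaded trips out, with a return between consecutive ones — at least 13 crossings.
The safety rule pushes this higher. Following every safe sequence of crossings, the most of the 7 that can be at the east ledge as the rope basket arrives there on crossing 13 is 6 — never all 7.
So no plan with fewer than 15 crossings exists, and this one achieves 15:
1. Guide goes to the east ledge with the cleric.
2. Guide goes back to the west ledge alone.
3. Guide goes to the east ledge with the archer.
4. Guide goes back to the west ledge alone.
5. Guide goes to the east ledge with the bard.
6. Guide goes back to the west ledge with the cleric.
7. Guide goes to the east ledge with the troll.
8. Guide goes back to the west ledge alone.
9. Guide goes to the east ledge with the goblin.
10. Guide goes back to the west ledge alone.
11. Guide goes to the east ledge with the orc.
12. Guide goes back to the west ledge alone.
13. Guide goes to the east ledge with the knight.
14. Guide goes back to the west ledge alone.
15. Guide goes to the east ledge with the cleric.

15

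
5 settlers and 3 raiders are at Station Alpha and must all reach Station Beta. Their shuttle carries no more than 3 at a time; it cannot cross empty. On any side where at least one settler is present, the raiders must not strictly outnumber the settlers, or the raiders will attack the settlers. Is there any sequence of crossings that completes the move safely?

Yes

1. 2 raiders → Station Beta.  (Station Alpha: 5S 1R; Station Beta: 0S 2R)
2. 1 raider ← Station Alpha.  (Station Alpha: 5S 2R; Station Beta: 0S 1R)
3. 2 settlers and 1 raider → Station Beta.  (Station Alpha: 3S 1R; Station Beta: 2S 2R)
4. 1 raider ← Station Alpha.  (Station Alpha: 3S 2R; Station Beta: 2S 1R)
5. 1 settler and 2 raiders → Station Beta.  (Station Alpha: 2S 0R; Station Beta: 3S 3R)
6. 1 raider ← Station Alpha.  (Station Alpha: 2S 1R; Station Beta: 3S 2R)
7. 2 settlers and 1 raider → Station Beta.  (Station Alpha: 0S 0R; Station Beta: 5S 3R)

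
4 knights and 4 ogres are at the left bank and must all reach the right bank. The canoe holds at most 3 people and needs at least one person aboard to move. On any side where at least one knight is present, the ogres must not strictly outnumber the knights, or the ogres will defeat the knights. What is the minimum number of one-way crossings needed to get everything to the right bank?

9

Counting alone: each trip to the right bank takes at most 3 across and each return brings at least 1 back, so after t trips out (and t−1 returns) at most 3t − (t−1) of the 8 are across; that first reaches 8 at t = 4, so at least 7 crossings are needed.
The safety rule pushes this higher. Following every safe sequence of crossings, the most of the 8 that can be at the right bank as the canoe arrives there on crossing 7 is 7 — never all 8.
So no plan with fewer than 9 crossings exists, and this one achieves 9:
1. 2 ogres → the right bank.  (the left bank: 4K 2O; the right bank: 0K 2O)
2. 1 ogre ← the left bank.  (the left bank: 4K 3O; the right bank: 0K 1O)
3. 3 ogres → the right bank.  (the left bank: 4K 0O; the right bank: 0K 4O)
4. 1 ogre ← the left bank.  (the left bank: 4K 1O; the right bank: 0K 3O)
5. 3 knights → the right bank.  (the left bank: 1K 1O; the right bank: 3K 3O)
6. 1 knight and 1 ogre ← the left bank.  (the left bank: 2K 2O; the right bank: 2K 2O)
7. 2 knights → the right bank.  (the left bank: 0K 2O; the right bank: 4K 2O)
8. 1 ogre ← the left bank.  (the left bank: 0K 3O; the right bank: 4K 1O)
9. 3 ogres → the right bank.  (the left bank: 0K 0O; the right bank: 4K 4O)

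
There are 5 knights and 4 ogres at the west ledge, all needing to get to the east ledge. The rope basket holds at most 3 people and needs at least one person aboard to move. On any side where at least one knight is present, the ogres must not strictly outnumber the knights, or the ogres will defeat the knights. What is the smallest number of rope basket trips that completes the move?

Counting alone: each trip to the east ledge takes at most 3 across and each return brings at least 1 back, so after t trips out (and t−1 returns) at most 3t − (t−1) of the 9 are across; that first reaches 9 at t = 4, so at least 7 crossings are needed.
The plan below uses exactly 7 crossings, so it is optimal:
1. 3 ogres → the east ledge.  (the west ledge: 5K 1O; the east ledge: 0K 3O)
2. 1 ogre ← the west ledge.  (the west ledge: 5K 2O; the east ledge: 0K 2O)
3. 3 knights → the east ledge.  (the west ledge: 2K 2O; the east ledge: 3K 2O)
4. 1 knight ← the west ledge.  (the west ledge: 3K 2O; the east ledge: 2K 2O)
5. 2 knights and 1 ogre → the east ledge.  (the west ledge: 1K 1O; the east ledge: 4K 3O)
6. 1 knight ← the west ledge.  (the west ledge: 2K 1O; the east ledge: 3K 3O)
7. 2 knights and 1 ogre → the east ledge.  (the west ledge: 0K 0O; the east ledge: 5K 4O)

7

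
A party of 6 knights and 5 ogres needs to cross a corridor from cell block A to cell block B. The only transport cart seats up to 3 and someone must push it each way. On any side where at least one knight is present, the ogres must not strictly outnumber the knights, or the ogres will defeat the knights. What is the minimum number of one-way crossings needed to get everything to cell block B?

Counting alone: each trip to cell block B takes at most 3 across and each return brings at least 1 back, so after t trips out (and t−1 returns) at most 3t − (t−1) of the 11 are across; that first reaches 11 at t = 5, so at least 9 crossings are needed.
The plan below uses exactly 9 crossings, so it is optimal:
1. 3 ogres → cell block B.  (cell block A: 6K 2O; cell block B: 0K 3O)
2. 1 ogre ← cell block A.  (cell block A: 6K 3O; cell block B: 0K 2O)
3. 3 knights → cell block B.  (cell block A: 3K 3O; cell block B: 3K 2O)
4. 1 knight ← cell block A.  (cell block A: 4K 3O; cell block B: 2K 2O)
5. 2 knights and 1 ogre → cell block B.  (cell block A: 2K 2O; cell block B: 4K 3O)
6. 1 knight ← cell block A.  (cell block A: 3K 2O; cell block B: 3K 3O)
7. 2 knights and 1 ogre → cell block B.  (cell block A: 1K 1O; cell block B: 5K 4O)
8. 1 knight ← cell block A.  (cell block A: 2K 1O; cell block B: 4K 4O)
9. 2 knights and 1 ogre → cell block B.  (cell block A: 0K 0O; cell block B: 6K 5O)

9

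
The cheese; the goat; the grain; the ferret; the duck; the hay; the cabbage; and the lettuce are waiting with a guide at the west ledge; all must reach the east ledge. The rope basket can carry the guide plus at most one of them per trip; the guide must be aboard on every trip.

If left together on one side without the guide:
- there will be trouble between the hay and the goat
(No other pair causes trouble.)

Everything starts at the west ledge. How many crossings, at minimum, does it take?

15

Counting alone: the guide can take at most 1 across per trip to the east ledge, so moving all 8 needs at least 8 loaded trips out, with a return between consecutive ones — at least 15 crossings.
The plan below uses exactly 15 crossings, so it is optimal:
1. Guide goes to the east ledge with the goat.  [the west ledge: the cabbage, the cheese, the duck, the ferret, the grain, the hay, the lettuce | the east ledge: the goat]
2. Guide goes back to the west ledge alone.  [the west ledge: the cabbage, the cheese, the duck, the ferret, the grain, the hay, the lettuce | the east ledge: the goat]
3. Guide goes to the east ledge with the cheese.  [the west ledge: the cabbage, the duck, the ferret, the grain, the hay, the lettuce | the east ledge: the cheese, the goat]
4. Guide goes back to the west ledge alone.  [the west ledge: the cabbage, the duck, the ferret, the grain, the hay, the lettuce | the east ledge: the cheese, the goat]
5. Guide goes to the east ledge with the grain.  [the west ledge: the cabbage, the duck, the ferret, the hay, the lettuce | the east ledge: the cheese, the goat, the grain]
6. Guide goes back to the west ledge alone.  [the west ledge: the cabbage, the duck, the ferret, the hay, the lettuce | the east ledge: the cheese, the goat, the grain]
7. Guide goes to the east ledge with the ferret.  [the west ledge: the cabbage, the duck, the hay, the lettuce | the east ledge: the cheese, the ferret, the goat, the grain]
8. Guide goes back to the west ledge alone.  [the west ledge: the cabbage, the duck, the hay, the lettuce | the east ledge: the cheese, the ferret, the goat, the grain]
9. Guide goes to the east ledge with the duck.  [the west ledge: the cabbage, the hay, the lettuce | the east ledge: the cheese, the duck, the ferret, the goat, the grain]
10. Guide goes back to the west ledge alone.  [the west ledge: the cabbage, the hay, the lettuce | the east ledge: the cheese, the duck, the ferret, the goat, the grain]
11. Guide goes to the east ledge with the cabbage.  [the west ledge: the hay, the lettuce | the east ledge: the cabbage, the cheese, the duck, the ferret, the goat, the grain]
12. Guide goes back to the west ledge alone.  [the west ledge: the hay, the lettuce | the east ledge: the cabbage, the cheese, the duck, the ferret, the goat, the grain]
13. Guide goes to the east ledge with the lettuce.  [the west ledge: the hay | the east ledge: the cabbage, the cheese, the duck, the ferret, the goat, the grain, the lettuce]
14. Guide goes back to the west ledge alone.  [the west ledge: the hay | the east ledge: the cabbage, the cheese, the duck, the ferret, the goat, the grain, the lettuce]
15. Guide goes to the east ledge with the hay.  [the west ledge: — | the east ledge: the cabbage, the cheese, the duck, the ferret, the goat, the grain, the hay, the lettuce]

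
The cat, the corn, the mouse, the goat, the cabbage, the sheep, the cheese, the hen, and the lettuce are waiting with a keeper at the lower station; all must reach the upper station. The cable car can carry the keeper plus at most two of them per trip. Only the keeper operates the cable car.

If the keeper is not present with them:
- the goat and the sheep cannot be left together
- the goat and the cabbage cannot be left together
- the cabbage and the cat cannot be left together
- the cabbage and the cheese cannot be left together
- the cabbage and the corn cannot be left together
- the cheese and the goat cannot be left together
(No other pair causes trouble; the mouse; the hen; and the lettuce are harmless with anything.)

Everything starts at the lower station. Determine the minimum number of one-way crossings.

15

Counting alone: the keeper can take at most 2 across per trip to the upper station, so moving all 9 needs at least 5 loaded trips out, with a return between consecutive ones — at least 9 crossings.
The safety rule pushes this higher. Following every safe sequence of crossings, the most of the 9 that can be at the upper station as the cable car arrives there on crossings 9, 11, 13 is 6, 7, 8 respectively — never all 9.
So no plan with fewer than 15 crossings exists, and this one achieves 15:
1. Keeper goes to the upper station with the cabbage and the goat.  [the lower station: the cat, the cheese, the corn, the hen, the lettuce, the mouse, the sheep | the upper station: the cabbage, the goat]
2. Keeper goes back to the lower station with the goat.  [the lower station: the cat, the cheese, the corn, the goat, the hen, the lettuce, the mouse, the sheep | the upper station: the cabbage]
3. Keeper goes to the upper station with the cat and the goat.  [the lower station: the cheese, the corn, the hen, the lettuce, the mouse, the sheep | the upper station: the cabbage, the cat, the goat]
4. Keeper goes back to the lower station with the cabbage.  [the lower station: the cabbage, the cheese, the corn, the hen, the lettuce, the mouse, the sheep | the upper station: the cat, the goat]
5. Keeper goes to the upper station with the cabbage and the corn.  [the lower station: the cheese, the hen, the lettuce, the mouse, the sheep | the upper station: the cabbage, the cat, the corn, the goat]
6. Keeper goes back to the lower station with the cabbage.  [the lower station: the cabbage, the cheese, the hen, the lettuce, the mouse, the sheep | the upper station: the cat, the corn, the goat]
7. Keeper goes to the upper station with the cabbage and the mouse.  [the lower station: the cheese, the hen, the lettuce, the sheep | the upper station: the cabbage, the cat, the corn, the goat, the mouse]
8. Keeper goes back to the lower station with the cabbage.  [the lower station: the cabbage, the cheese, the hen, the lettuce, the sheep | the upper station: the cat, the corn, the goat, the mouse]
9. Keeper goes to the upper station with the cabbage and the hen.  [the lower station: the cheese, the lettuce, the sheep | the upper station: the cabbage, the cat, the corn, the goat, the hen, the mouse]
10. Keeper goes back to the lower station with the cabbage.  [the lower station: the cabbage, the cheese, the lettuce, the sheep | the upper station: the cat, the corn, the goat, the hen, the mouse]
11. Keeper goes to the upper station with the cabbage and the lettuce.  [the lower station: the cheese, the sheep | the upper station: the cabbage, the cat, the corn, the goat, the hen, the lettuce, the mouse]
12. Keeper goes back to the lower station with the cabbage.  [the lower station: the cabbage, the cheese, the sheep | the upper station: the cat, the corn, the goat, the hen, the lettuce, the mouse]
13. Keeper goes to the upper station with the cheese and the sheep.  [the lower station: the cabbage | the upper station: the cat, the cheese, the corn, the goat, the hen, the lettuce, the mouse, the sheep]
14. Keeper goes back to the lower station with the goat.  [the lower station: the cabbage, the goat | the upper station: the cat, the cheese, the corn, the hen, the lettuce, the mouse, the sheep]
15. Keeper goes to the upper station with the cabbage and the goat.  [the lower station: — | the upper station: the cabbage, the cat, the cheese, the corn, the goat, the hen, the lettuce, the mouse, the sheep]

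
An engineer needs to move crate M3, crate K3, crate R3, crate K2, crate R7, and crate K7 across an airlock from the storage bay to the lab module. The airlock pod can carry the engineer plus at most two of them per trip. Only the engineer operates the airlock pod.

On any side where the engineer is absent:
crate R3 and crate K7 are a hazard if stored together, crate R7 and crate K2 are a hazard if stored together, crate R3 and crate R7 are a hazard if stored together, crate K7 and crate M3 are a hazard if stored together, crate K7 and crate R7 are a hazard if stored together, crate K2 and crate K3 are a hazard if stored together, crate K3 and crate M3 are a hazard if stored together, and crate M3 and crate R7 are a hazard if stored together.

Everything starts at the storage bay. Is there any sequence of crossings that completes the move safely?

Whatever the first load, the items left behind include a forbidden pair without the engineer. No opening move is safe, so no plan exists.

No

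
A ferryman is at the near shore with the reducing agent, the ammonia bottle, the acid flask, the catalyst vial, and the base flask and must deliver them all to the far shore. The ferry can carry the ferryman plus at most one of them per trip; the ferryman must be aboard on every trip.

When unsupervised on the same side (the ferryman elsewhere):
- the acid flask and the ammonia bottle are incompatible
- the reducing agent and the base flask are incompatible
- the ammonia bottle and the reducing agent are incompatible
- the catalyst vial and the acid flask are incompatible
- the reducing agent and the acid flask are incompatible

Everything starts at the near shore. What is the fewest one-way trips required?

Whatever the first load, the items left behind include a forbidden pair without the ferryman. No opening move is safe, so no plan exists.

impossible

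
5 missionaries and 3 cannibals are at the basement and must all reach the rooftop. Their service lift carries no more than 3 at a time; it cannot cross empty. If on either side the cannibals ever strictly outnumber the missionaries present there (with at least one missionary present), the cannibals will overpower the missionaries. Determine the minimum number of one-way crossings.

7

Counting alone: each trip to the rooftop takes at most 3 across and each return brings at least 1 back, so after t trips out (and t−1 returns) at most 3t − (t−1) of the 8 are across; that first reaches 8 at t = 4, so at least 7 crossings are needed.
The plan below uses exactly 7 crossings, so it is optimal:
1. 2 cannibals → the rooftop.  (the basement: 5M 1C; the rooftop: 0M 2C)
2. 1 cannibal ← the basement.  (the basement: 5M 2C; the rooftop: 0M 1C)
3. 2 missionaries and 1 cannibal → the rooftop.  (the basement: 3M 1C; the rooftop: 2M 2C)
4. 1 cannibal ← the basement.  (the basement: 3M 2C; the rooftop: 2M 1C)
5. 1 missionary and 2 cannibals → the rooftop.  (the basement: 2M 0C; the rooftop: 3M 3C)
6. 1 cannibal ← the basement.  (the basement: 2M 1C; the rooftop: 3M 2C)
7. 2 missionaries and 1 cannibal → the rooftop.  (the basement: 0M 0C; the rooftop: 5M 3C)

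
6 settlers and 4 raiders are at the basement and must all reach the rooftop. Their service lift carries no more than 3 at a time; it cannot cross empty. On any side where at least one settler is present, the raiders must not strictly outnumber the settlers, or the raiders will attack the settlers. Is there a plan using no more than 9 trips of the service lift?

Yes — this plan uses 9 crossings (≤ 9):
1. 2 raiders → the rooftop.  (the basement: 6S 2R; the rooftop: 0S 2R)
2. 1 raider ← the basement.  (the basement: 6S 3R; the rooftop: 0S 1R)
3. 3 raiders → the rooftop.  (the basement: 6S 0R; the rooftop: 0S 4R)
4. 1 raider ← the basement.  (the basement: 6S 1R; the rooftop: 0S 3R)
5. 3 settlers → the rooftop.  (the basement: 3S 1R; the rooftop: 3S 3R)
6. 1 raider ← the basement.  (the basement: 3S 2R; the rooftop: 3S 2R)
7. 1 settler and 2 raiders → the rooftop.  (the basement: 2S 0R; the rooftop: 4S 4R)
8. 1 raider ← the basement.  (the basement: 2S 1R; the rooftop: 4S 3R)
9. 2 settlers and 1 raider → the rooftop.  (the basement: 0S 0R; the rooftop: 6S 4R)

Yes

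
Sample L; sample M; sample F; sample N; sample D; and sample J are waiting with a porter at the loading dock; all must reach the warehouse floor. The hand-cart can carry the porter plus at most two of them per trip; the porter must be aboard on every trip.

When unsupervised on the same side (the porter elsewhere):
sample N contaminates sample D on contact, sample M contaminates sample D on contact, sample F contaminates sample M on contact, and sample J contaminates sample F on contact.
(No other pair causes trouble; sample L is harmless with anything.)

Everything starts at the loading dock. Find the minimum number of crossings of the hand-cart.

Counting alone: the porter can take at most 2 across per trip to the warehouse floor, so moving all 6 needs at least 3 loaded trips out, with a return between consecutive ones — at least 5 crossings.
The safety rule pushes this higher. Following every safe sequence of crossings, the most of the 6 that can be at the warehouse floor as the hand-cart arrives there on crossing 5 is 5 — never all 6.
So no plan with fewer than 7 crossings exists, and this one achieves 7:
1. Porter goes to the warehouse floor with sample D and sample F.
2. Porter goes back to the loading dock alone.
3. Porter goes to the warehouse floor with sample L and sample M.
4. Porter goes back to the loading dock with sample D and sample F.
5. Porter goes to the warehouse floor with sample J and sample N.
6. Porter goes back to the loading dock alone.
7. Porter goes to the warehouse floor with sample D and sample F.

7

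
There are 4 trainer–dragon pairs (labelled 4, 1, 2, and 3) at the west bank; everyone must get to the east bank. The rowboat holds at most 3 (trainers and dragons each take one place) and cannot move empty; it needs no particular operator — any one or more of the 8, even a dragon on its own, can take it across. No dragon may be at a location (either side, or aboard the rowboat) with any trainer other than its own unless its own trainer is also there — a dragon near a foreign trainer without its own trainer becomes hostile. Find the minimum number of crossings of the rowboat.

Counting alone: each trip to the east bank takes at most 3 across and each return brings at least 1 back, so after t trips out (and t−1 returns) at most 3t − (t−1) of the 8 are across; that first reaches 8 at t = 4, so at least 7 crossings are needed.
The safety rule pushes this higher. Following every safe sequence of crossings, the most of the 8 that can be at the east bank as the rowboat arrives there on crossing 7 is 7 — never all 8.
So no plan with fewer than 9 crossings exists, and this one achieves 9:
1. dragon 4 and trainer 4 cross → the east bank.
2. trainer 4 crosses ← the west bank.
3. dragon 1, trainer 1, and trainer 4 cross → the east bank.
4. dragon 4 and trainer 4 cross ← the west bank.
5. trainer 2, trainer 3, and trainer 4 cross → the east bank.
6. dragon 1 crosses ← the west bank.
7. dragon 1 and dragon 4 cross → the east bank.
8. dragon 4 crosses ← the west bank.
9. dragon 2, dragon 3, and dragon 4 cross → the east bank.

9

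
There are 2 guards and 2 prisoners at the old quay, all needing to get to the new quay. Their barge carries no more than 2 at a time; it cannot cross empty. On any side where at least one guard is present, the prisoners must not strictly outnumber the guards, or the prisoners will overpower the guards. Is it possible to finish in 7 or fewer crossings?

Yes

Yes — this plan uses 5 crossings (≤ 7):
1. 2 prisoners → the new quay.  (the old quay: 2G 0P; the new quay: 0G 2P)
2. 1 prisoner ← the old quay.  (the old quay: 2G 1P; the new quay: 0G 1P)
3. 2 guards → the new quay.  (the old quay: 0G 1P; the new quay: 2G 1P)
4. 1 prisoner ← the old quay.  (the old quay: 0G 2P; the new quay: 2G 0P)
5. 2 prisoners → the new quay.  (the old quay: 0G 0P; the new quay: 2G 2P)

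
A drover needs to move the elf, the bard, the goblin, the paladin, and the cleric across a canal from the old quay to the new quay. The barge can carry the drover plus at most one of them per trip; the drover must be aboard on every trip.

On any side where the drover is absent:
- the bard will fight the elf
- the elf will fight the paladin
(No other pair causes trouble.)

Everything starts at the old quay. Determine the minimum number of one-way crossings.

11

Counting alone: the drover can take at most 1 across per trip to the new quay, so moving all 5 needs at least 5 loaded trips out, with a return between consecutive ones — at least 9 crossings.
The safety rule pushes this higher. Following every safe sequence of crossings, the most of the 5 that can be at the new quay as the barge arrives there on crossing 9 is 4 — never all 5.
So no plan with fewer than 11 crossings exists, and this one achieves 11:
1. Drover goes to the new quay with the elf.  [the old quay: the bard, the cleric, the goblin, the paladin | the new quay: the elf]
2. Drover goes back to the old quay alone.  [the old quay: the bard, the cleric, the goblin, the paladin | the new quay: the elf]
3. Drover goes to the new quay with the bard.  [the old quay: the cleric, the goblin, the paladin | the new quay: the bard, the elf]
4. Drover goes back to the old quay with the elf.  [the old quay: the cleric, the elf, the goblin, the paladin | the new quay: the bard]
5. Drover goes to the new quay with the paladin.  [the old quay: the cleric, the elf, the goblin | the new quay: the bard, the paladin]
6. Drover goes back to the old quay alone.  [the old quay: the cleric, the elf, the goblin | the new quay: the bard, the paladin]
7. Drover goes to the new quay with the goblin.  [the old quay: the cleric, the elf | the new quay: the bard, the goblin, the paladin]
8. Drover goes back to the old quay alone.  [the old quay: the cleric, the elf | the new quay: the bard, the goblin, the paladin]
9. Drover goes to the new quay with the cleric.  [the old quay: the elf | the new quay: the bard, the cleric, the goblin, the paladin]
10. Drover goes back to the old quay alone.  [the old quay: the elf | the new quay: the bard, the cleric, the goblin, the paladin]
11. Drover goes to the new quay with the elf.  [the old quay: — | the new quay: the bard, the cleric, the elf, the goblin, the paladin]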